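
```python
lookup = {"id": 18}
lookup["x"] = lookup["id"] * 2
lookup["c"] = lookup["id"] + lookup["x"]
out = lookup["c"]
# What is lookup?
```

Trace (tracking lookup):
lookup = {'id': 18}  # -> lookup = {'id': 18}
lookup['x'] = lookup['id'] * 2  # -> lookup = {'id': 18, 'x': 36}
lookup['c'] = lookup['id'] + lookup['x']  # -> lookup = {'id': 18, 'x': 36, 'c': 54}
out = lookup['c']  # -> out = 54

Answer: {'id': 18, 'x': 36, 'c': 54}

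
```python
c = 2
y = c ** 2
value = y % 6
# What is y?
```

Trace (tracking y):
c = 2  # -> c = 2
y = c ** 2  # -> y = 4
value = y % 6  # -> value = 4

Answer: 4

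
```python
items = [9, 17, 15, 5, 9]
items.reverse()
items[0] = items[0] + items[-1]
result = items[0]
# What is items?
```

Answer: [18, 5, 15, 17, 9]

Derivation:
Trace (tracking items):
items = [9, 17, 15, 5, 9]  # -> items = [9, 17, 15, 5, 9]
items.reverse()  # -> items = [9, 5, 15, 17, 9]
items[0] = items[0] + items[-1]  # -> items = [18, 5, 15, 17, 9]
result = items[0]  # -> result = 18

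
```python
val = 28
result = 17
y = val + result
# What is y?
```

Trace (tracking y):
val = 28  # -> val = 28
result = 17  # -> result = 17
y = val + result  # -> y = 45

Answer: 45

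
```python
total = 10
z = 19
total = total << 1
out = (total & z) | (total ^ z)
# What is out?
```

Answer: 23

Derivation:
Trace (tracking out):
total = 10  # -> total = 10
z = 19  # -> z = 19
total = total << 1  # -> total = 20
out = total & z | total ^ z  # -> out = 23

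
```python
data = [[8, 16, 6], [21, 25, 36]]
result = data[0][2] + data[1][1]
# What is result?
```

Trace (tracking result):
data = [[8, 16, 6], [21, 25, 36]]  # -> data = [[8, 16, 6], [21, 25, 36]]
result = data[0][2] + data[1][1]  # -> result = 31

Answer: 31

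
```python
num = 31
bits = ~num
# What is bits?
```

Trace (tracking bits):
num = 31  # -> num = 31
bits = ~num  # -> bits = -32

Answer: -32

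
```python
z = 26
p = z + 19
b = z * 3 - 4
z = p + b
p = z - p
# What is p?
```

Answer: 74

Derivation:
Trace (tracking p):
z = 26  # -> z = 26
p = z + 19  # -> p = 45
b = z * 3 - 4  # -> b = 74
z = p + b  # -> z = 119
p = z - p  # -> p = 74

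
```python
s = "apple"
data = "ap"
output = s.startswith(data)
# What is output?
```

Answer: True

Derivation:
Trace (tracking output):
s = 'apple'  # -> s = 'apple'
data = 'ap'  # -> data = 'ap'
output = s.startswith(data)  # -> output = True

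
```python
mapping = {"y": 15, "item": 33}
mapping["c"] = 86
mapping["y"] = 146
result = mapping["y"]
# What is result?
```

Answer: 146

Derivation:
Trace (tracking result):
mapping = {'y': 15, 'item': 33}  # -> mapping = {'y': 15, 'item': 33}
mapping['c'] = 86  # -> mapping = {'y': 15, 'item': 33, 'c': 86}
mapping['y'] = 146  # -> mapping = {'y': 146, 'item': 33, 'c': 86}
result = mapping['y']  # -> result = 146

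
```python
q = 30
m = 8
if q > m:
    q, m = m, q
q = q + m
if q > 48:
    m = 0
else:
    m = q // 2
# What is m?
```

Answer: 19

Derivation:
Trace (tracking m):
q = 30  # -> q = 30
m = 8  # -> m = 8
if q > m:  # condition is True
    q, m = (m, q)  # -> q = 8, m = 30
q = q + m  # -> q = 38
if q > 48:  # condition is False
else:
    m = q // 2  # -> m = 19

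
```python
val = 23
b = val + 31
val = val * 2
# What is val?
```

Trace (tracking val):
val = 23  # -> val = 23
b = val + 31  # -> b = 54
val = val * 2  # -> val = 46

Answer: 46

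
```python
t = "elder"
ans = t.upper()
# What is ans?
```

Trace (tracking ans):
t = 'elder'  # -> t = 'elder'
ans = t.upper()  # -> ans = 'ELDER'

Answer: 'ELDER'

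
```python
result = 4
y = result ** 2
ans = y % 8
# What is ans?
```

Answer: 0

Derivation:
Trace (tracking ans):
result = 4  # -> result = 4
y = result ** 2  # -> y = 16
ans = y % 8  # -> ans = 0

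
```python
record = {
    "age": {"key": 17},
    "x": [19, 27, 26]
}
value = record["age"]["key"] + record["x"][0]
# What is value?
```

Answer: 36

Derivation:
Trace (tracking value):
record = {'age': {'key': 17}, 'x': [19, 27, 26]}  # -> record = {'age': {'key': 17}, 'x': [19, 27, 26]}
value = record['age']['key'] + record['x'][0]  # -> value = 36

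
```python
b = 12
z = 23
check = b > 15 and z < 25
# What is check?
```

Trace (tracking check):
b = 12  # -> b = 12
z = 23  # -> z = 23
check = b > 15 and z < 25  # -> check = False

Answer: False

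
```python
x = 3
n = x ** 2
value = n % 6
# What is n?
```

Trace (tracking n):
x = 3  # -> x = 3
n = x ** 2  # -> n = 9
value = n % 6  # -> value = 3

Answer: 9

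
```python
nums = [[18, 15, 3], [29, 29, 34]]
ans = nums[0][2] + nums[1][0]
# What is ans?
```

Answer: 32

Derivation:
Trace (tracking ans):
nums = [[18, 15, 3], [29, 29, 34]]  # -> nums = [[18, 15, 3], [29, 29, 34]]
ans = nums[0][2] + nums[1][0]  # -> ans = 32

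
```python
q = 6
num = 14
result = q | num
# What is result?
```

Answer: 14

Derivation:
Trace (tracking result):
q = 6  # -> q = 6
num = 14  # -> num = 14
result = q | num  # -> result = 14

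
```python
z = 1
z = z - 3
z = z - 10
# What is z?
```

Trace (tracking z):
z = 1  # -> z = 1
z = z - 3  # -> z = -2
z = z - 10  # -> z = -12

Answer: -12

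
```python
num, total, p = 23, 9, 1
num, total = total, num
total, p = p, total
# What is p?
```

Answer: 23

Derivation:
Trace (tracking p):
num, total, p = (23, 9, 1)  # -> num = 23, total = 9, p = 1
num, total = (total, num)  # -> num = 9, total = 23
total, p = (p, total)  # -> total = 1, p = 23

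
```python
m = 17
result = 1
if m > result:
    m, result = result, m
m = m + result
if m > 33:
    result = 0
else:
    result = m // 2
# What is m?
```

Trace (tracking m):
m = 17  # -> m = 17
result = 1  # -> result = 1
if m > result:  # condition is True
    m, result = (result, m)  # -> m = 1, result = 17
m = m + result  # -> m = 18
if m > 33:  # condition is False
else:
    result = m // 2  # -> result = 9

Answer: 18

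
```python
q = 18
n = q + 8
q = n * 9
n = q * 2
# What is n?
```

Answer: 468

Derivation:
Trace (tracking n):
q = 18  # -> q = 18
n = q + 8  # -> n = 26
q = n * 9  # -> q = 234
n = q * 2  # -> n = 468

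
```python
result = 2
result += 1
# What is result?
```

Answer: 3

Derivation:
Trace (tracking result):
result = 2  # -> result = 2
result += 1  # -> result = 3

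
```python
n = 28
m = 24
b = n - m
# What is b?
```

Answer: 4

Derivation:
Trace (tracking b):
n = 28  # -> n = 28
m = 24  # -> m = 24
b = n - m  # -> b = 4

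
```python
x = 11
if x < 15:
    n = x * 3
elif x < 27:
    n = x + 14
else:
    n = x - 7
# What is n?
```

Answer: 33

Derivation:
Trace (tracking n):
x = 11  # -> x = 11
if x < 15:  # condition is True
    n = x * 3  # -> n = 33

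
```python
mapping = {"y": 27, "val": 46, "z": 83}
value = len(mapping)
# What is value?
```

Trace (tracking value):
mapping = {'y': 27, 'val': 46, 'z': 83}  # -> mapping = {'y': 27, 'val': 46, 'z': 83}
value = len(mapping)  # -> value = 3

Answer: 3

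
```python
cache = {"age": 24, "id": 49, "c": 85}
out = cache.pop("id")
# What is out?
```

Trace (tracking out):
cache = {'age': 24, 'id': 49, 'c': 85}  # -> cache = {'age': 24, 'id': 49, 'c': 85}
out = cache.pop('id')  # -> out = 49

Answer: 49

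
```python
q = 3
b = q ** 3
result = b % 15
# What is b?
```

Answer: 27

Derivation:
Trace (tracking b):
q = 3  # -> q = 3
b = q ** 3  # -> b = 27
result = b % 15  # -> result = 12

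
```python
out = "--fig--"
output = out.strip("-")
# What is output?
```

Answer: 'fig'

Derivation:
Trace (tracking output):
out = '--fig--'  # -> out = '--fig--'
output = out.strip('-')  # -> output = 'fig'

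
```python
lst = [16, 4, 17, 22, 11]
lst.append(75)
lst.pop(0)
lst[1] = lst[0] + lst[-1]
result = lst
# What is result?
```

Answer: [4, 79, 22, 11, 75]

Derivation:
Trace (tracking result):
lst = [16, 4, 17, 22, 11]  # -> lst = [16, 4, 17, 22, 11]
lst.append(75)  # -> lst = [16, 4, 17, 22, 11, 75]
lst.pop(0)  # -> lst = [4, 17, 22, 11, 75]
lst[1] = lst[0] + lst[-1]  # -> lst = [4, 79, 22, 11, 75]
result = lst  # -> result = [4, 79, 22, 11, 75]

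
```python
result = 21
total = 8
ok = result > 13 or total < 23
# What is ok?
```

Trace (tracking ok):
result = 21  # -> result = 21
total = 8  # -> total = 8
ok = result > 13 or total < 23  # -> ok = True

Answer: True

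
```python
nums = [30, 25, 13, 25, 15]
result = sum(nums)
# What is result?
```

Trace (tracking result):
nums = [30, 25, 13, 25, 15]  # -> nums = [30, 25, 13, 25, 15]
result = sum(nums)  # -> result = 108

Answer: 108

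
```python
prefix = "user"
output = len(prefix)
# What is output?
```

Answer: 4

Derivation:
Trace (tracking output):
prefix = 'user'  # -> prefix = 'user'
output = len(prefix)  # -> output = 4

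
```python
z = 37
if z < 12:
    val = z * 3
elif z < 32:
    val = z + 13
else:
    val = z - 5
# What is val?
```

Answer: 32

Derivation:
Trace (tracking val):
z = 37  # -> z = 37
if z < 12:  # condition is False
elif z < 32:  # condition is False
else:
    val = z - 5  # -> val = 32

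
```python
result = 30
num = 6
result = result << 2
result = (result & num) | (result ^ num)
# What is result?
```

Trace (tracking result):
result = 30  # -> result = 30
num = 6  # -> num = 6
result = result << 2  # -> result = 120
result = result & num | result ^ num  # -> result = 126

Answer: 126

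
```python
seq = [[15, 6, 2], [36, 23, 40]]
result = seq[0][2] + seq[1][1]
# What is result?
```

Answer: 25

Derivation:
Trace (tracking result):
seq = [[15, 6, 2], [36, 23, 40]]  # -> seq = [[15, 6, 2], [36, 23, 40]]
result = seq[0][2] + seq[1][1]  # -> result = 25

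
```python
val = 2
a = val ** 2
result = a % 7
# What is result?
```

Answer: 4

Derivation:
Trace (tracking result):
val = 2  # -> val = 2
a = val ** 2  # -> a = 4
result = a % 7  # -> result = 4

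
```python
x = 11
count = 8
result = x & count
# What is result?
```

Trace (tracking result):
x = 11  # -> x = 11
count = 8  # -> count = 8
result = x & count  # -> result = 8

Answer: 8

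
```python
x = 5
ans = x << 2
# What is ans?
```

Answer: 20

Derivation:
Trace (tracking ans):
x = 5  # -> x = 5
ans = x << 2  # -> ans = 20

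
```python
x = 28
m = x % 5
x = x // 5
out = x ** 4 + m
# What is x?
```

Trace (tracking x):
x = 28  # -> x = 28
m = x % 5  # -> m = 3
x = x // 5  # -> x = 5
out = x ** 4 + m  # -> out = 628

Answer: 5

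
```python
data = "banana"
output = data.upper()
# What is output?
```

Trace (tracking output):
data = 'banana'  # -> data = 'banana'
output = data.upper()  # -> output = 'BANANA'

Answer: 'BANANA'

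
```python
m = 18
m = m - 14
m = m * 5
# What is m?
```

Trace (tracking m):
m = 18  # -> m = 18
m = m - 14  # -> m = 4
m = m * 5  # -> m = 20

Answer: 20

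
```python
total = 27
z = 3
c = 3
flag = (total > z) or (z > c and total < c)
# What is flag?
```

Trace (tracking flag):
total = 27  # -> total = 27
z = 3  # -> z = 3
c = 3  # -> c = 3
flag = total > z or (z > c and total < c)  # -> flag = True

Answer: True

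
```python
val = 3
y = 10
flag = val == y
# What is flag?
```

Trace (tracking flag):
val = 3  # -> val = 3
y = 10  # -> y = 10
flag = val == y  # -> flag = False

Answer: False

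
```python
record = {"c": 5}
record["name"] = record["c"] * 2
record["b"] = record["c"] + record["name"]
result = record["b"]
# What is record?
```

Answer: {'c': 5, 'name': 10, 'b': 15}

Derivation:
Trace (tracking record):
record = {'c': 5}  # -> record = {'c': 5}
record['name'] = record['c'] * 2  # -> record = {'c': 5, 'name': 10}
record['b'] = record['c'] + record['name']  # -> record = {'c': 5, 'name': 10, 'b': 15}
result = record['b']  # -> result = 15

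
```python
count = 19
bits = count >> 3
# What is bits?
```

Answer: 2

Derivation:
Trace (tracking bits):
count = 19  # -> count = 19
bits = count >> 3  # -> bits = 2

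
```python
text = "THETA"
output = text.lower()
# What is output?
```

Trace (tracking output):
text = 'THETA'  # -> text = 'THETA'
output = text.lower()  # -> output = 'theta'

Answer: 'theta'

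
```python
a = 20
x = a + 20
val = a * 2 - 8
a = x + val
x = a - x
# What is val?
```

Trace (tracking val):
a = 20  # -> a = 20
x = a + 20  # -> x = 40
val = a * 2 - 8  # -> val = 32
a = x + val  # -> a = 72
x = a - x  # -> x = 32

Answer: 32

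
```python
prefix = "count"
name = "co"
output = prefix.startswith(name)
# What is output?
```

Trace (tracking output):
prefix = 'count'  # -> prefix = 'count'
name = 'co'  # -> name = 'co'
output = prefix.startswith(name)  # -> output = True

Answer: True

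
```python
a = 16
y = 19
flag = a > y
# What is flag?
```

Trace (tracking flag):
a = 16  # -> a = 16
y = 19  # -> y = 19
flag = a > y  # -> flag = False

Answer: False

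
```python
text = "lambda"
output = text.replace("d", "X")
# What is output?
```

Trace (tracking output):
text = 'lambda'  # -> text = 'lambda'
output = text.replace('d', 'X')  # -> output = 'lambXa'

Answer: 'lambXa'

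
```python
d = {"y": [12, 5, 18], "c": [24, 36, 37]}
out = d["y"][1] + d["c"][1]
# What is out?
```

Trace (tracking out):
d = {'y': [12, 5, 18], 'c': [24, 36, 37]}  # -> d = {'y': [12, 5, 18], 'c': [24, 36, 37]}
out = d['y'][1] + d['c'][1]  # -> out = 41

Answer: 41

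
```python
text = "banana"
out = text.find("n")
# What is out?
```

Answer: 2

Derivation:
Trace (tracking out):
text = 'banana'  # -> text = 'banana'
out = text.find('n')  # -> out = 2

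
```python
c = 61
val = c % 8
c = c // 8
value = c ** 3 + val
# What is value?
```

Answer: 348

Derivation:
Trace (tracking value):
c = 61  # -> c = 61
val = c % 8  # -> val = 5
c = c // 8  # -> c = 7
value = c ** 3 + val  # -> value = 348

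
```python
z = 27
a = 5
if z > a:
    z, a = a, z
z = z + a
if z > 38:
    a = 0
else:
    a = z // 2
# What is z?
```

Trace (tracking z):
z = 27  # -> z = 27
a = 5  # -> a = 5
if z > a:  # condition is True
    z, a = (a, z)  # -> z = 5, a = 27
z = z + a  # -> z = 32
if z > 38:  # condition is False
else:
    a = z // 2  # -> a = 16

Answer: 32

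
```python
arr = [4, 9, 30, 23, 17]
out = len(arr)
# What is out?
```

Answer: 5

Derivation:
Trace (tracking out):
arr = [4, 9, 30, 23, 17]  # -> arr = [4, 9, 30, 23, 17]
out = len(arr)  # -> out = 5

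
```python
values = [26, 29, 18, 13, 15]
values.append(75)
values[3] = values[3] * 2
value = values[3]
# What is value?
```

Answer: 26

Derivation:
Trace (tracking value):
values = [26, 29, 18, 13, 15]  # -> values = [26, 29, 18, 13, 15]
values.append(75)  # -> values = [26, 29, 18, 13, 15, 75]
values[3] = values[3] * 2  # -> values = [26, 29, 18, 26, 15, 75]
value = values[3]  # -> value = 26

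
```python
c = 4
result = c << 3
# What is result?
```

Answer: 32

Derivation:
Trace (tracking result):
c = 4  # -> c = 4
result = c << 3  # -> result = 32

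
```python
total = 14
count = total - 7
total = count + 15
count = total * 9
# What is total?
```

Trace (tracking total):
total = 14  # -> total = 14
count = total - 7  # -> count = 7
total = count + 15  # -> total = 22
count = total * 9  # -> count = 198

Answer: 22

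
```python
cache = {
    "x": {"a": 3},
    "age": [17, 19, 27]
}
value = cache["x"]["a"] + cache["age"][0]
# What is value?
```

Answer: 20

Derivation:
Trace (tracking value):
cache = {'x': {'a': 3}, 'age': [17, 19, 27]}  # -> cache = {'x': {'a': 3}, 'age': [17, 19, 27]}
value = cache['x']['a'] + cache['age'][0]  # -> value = 20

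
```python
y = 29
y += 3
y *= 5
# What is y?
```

Answer: 160

Derivation:
Trace (tracking y):
y = 29  # -> y = 29
y += 3  # -> y = 32
y *= 5  # -> y = 160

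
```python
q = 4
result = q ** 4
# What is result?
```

Answer: 256

Derivation:
Trace (tracking result):
q = 4  # -> q = 4
result = q ** 4  # -> result = 256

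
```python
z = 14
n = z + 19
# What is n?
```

Answer: 33

Derivation:
Trace (tracking n):
z = 14  # -> z = 14
n = z + 19  # -> n = 33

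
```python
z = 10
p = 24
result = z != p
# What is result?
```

Answer: True

Derivation:
Trace (tracking result):
z = 10  # -> z = 10
p = 24  # -> p = 24
result = z != p  # -> result = True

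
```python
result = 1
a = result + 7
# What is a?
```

Answer: 8

Derivation:
Trace (tracking a):
result = 1  # -> result = 1
a = result + 7  # -> a = 8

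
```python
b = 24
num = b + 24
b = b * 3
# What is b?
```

Trace (tracking b):
b = 24  # -> b = 24
num = b + 24  # -> num = 48
b = b * 3  # -> b = 72

Answer: 72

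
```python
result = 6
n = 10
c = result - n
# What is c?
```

Trace (tracking c):
result = 6  # -> result = 6
n = 10  # -> n = 10
c = result - n  # -> c = -4

Answer: -4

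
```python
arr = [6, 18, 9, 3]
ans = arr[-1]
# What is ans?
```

Answer: 3

Derivation:
Trace (tracking ans):
arr = [6, 18, 9, 3]  # -> arr = [6, 18, 9, 3]
ans = arr[-1]  # -> ans = 3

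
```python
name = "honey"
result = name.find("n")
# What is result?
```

Answer: 2

Derivation:
Trace (tracking result):
name = 'honey'  # -> name = 'honey'
result = name.find('n')  # -> result = 2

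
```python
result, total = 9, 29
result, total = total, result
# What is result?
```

Answer: 29

Derivation:
Trace (tracking result):
result, total = (9, 29)  # -> result = 9, total = 29
result, total = (total, result)  # -> result = 29, total = 9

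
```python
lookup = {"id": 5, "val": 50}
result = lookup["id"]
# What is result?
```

Trace (tracking result):
lookup = {'id': 5, 'val': 50}  # -> lookup = {'id': 5, 'val': 50}
result = lookup['id']  # -> result = 5

Answer: 5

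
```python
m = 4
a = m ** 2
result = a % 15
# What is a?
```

Trace (tracking a):
m = 4  # -> m = 4
a = m ** 2  # -> a = 16
result = a % 15  # -> result = 1

Answer: 16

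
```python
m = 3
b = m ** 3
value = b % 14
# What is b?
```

Answer: 27

Derivation:
Trace (tracking b):
m = 3  # -> m = 3
b = m ** 3  # -> b = 27
value = b % 14  # -> value = 13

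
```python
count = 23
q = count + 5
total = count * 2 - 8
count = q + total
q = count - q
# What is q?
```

Trace (tracking q):
count = 23  # -> count = 23
q = count + 5  # -> q = 28
total = count * 2 - 8  # -> total = 38
count = q + total  # -> count = 66
q = count - q  # -> q = 38

Answer: 38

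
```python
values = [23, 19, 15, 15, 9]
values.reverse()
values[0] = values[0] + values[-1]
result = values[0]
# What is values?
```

Trace (tracking values):
values = [23, 19, 15, 15, 9]  # -> values = [23, 19, 15, 15, 9]
values.reverse()  # -> values = [9, 15, 15, 19, 23]
values[0] = values[0] + values[-1]  # -> values = [32, 15, 15, 19, 23]
result = values[0]  # -> result = 32

Answer: [32, 15, 15, 19, 23]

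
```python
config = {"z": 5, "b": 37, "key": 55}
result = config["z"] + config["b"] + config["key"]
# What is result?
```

Trace (tracking result):
config = {'z': 5, 'b': 37, 'key': 55}  # -> config = {'z': 5, 'b': 37, 'key': 55}
result = config['z'] + config['b'] + config['key']  # -> result = 97

Answer: 97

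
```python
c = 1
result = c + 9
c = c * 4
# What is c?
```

Trace (tracking c):
c = 1  # -> c = 1
result = c + 9  # -> result = 10
c = c * 4  # -> c = 4

Answer: 4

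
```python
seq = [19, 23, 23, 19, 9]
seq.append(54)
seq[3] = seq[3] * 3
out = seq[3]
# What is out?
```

Answer: 57

Derivation:
Trace (tracking out):
seq = [19, 23, 23, 19, 9]  # -> seq = [19, 23, 23, 19, 9]
seq.append(54)  # -> seq = [19, 23, 23, 19, 9, 54]
seq[3] = seq[3] * 3  # -> seq = [19, 23, 23, 57, 9, 54]
out = seq[3]  # -> out = 57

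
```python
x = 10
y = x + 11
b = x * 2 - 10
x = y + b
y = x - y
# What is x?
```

Answer: 31

Derivation:
Trace (tracking x):
x = 10  # -> x = 10
y = x + 11  # -> y = 21
b = x * 2 - 10  # -> b = 10
x = y + b  # -> x = 31
y = x - y  # -> y = 10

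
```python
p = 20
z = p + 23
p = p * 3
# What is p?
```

Trace (tracking p):
p = 20  # -> p = 20
z = p + 23  # -> z = 43
p = p * 3  # -> p = 60

Answer: 60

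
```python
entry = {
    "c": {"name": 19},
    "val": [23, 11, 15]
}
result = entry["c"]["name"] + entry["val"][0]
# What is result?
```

Trace (tracking result):
entry = {'c': {'name': 19}, 'val': [23, 11, 15]}  # -> entry = {'c': {'name': 19}, 'val': [23, 11, 15]}
result = entry['c']['name'] + entry['val'][0]  # -> result = 42

Answer: 42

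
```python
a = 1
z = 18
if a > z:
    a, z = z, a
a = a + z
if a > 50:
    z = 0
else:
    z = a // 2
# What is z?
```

Answer: 9

Derivation:
Trace (tracking z):
a = 1  # -> a = 1
z = 18  # -> z = 18
if a > z:  # condition is False
a = a + z  # -> a = 19
if a > 50:  # condition is False
else:
    z = a // 2  # -> z = 9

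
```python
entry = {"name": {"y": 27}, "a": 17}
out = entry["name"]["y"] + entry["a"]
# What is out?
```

Trace (tracking out):
entry = {'name': {'y': 27}, 'a': 17}  # -> entry = {'name': {'y': 27}, 'a': 17}
out = entry['name']['y'] + entry['a']  # -> out = 44

Answer: 44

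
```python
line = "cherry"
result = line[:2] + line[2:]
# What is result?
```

Answer: 'cherry'

Derivation:
Trace (tracking result):
line = 'cherry'  # -> line = 'cherry'
result = line[:2] + line[2:]  # -> result = 'cherry'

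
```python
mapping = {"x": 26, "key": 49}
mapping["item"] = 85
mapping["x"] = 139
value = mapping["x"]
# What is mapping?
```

Answer: {'x': 139, 'key': 49, 'item': 85}

Derivation:
Trace (tracking mapping):
mapping = {'x': 26, 'key': 49}  # -> mapping = {'x': 26, 'key': 49}
mapping['item'] = 85  # -> mapping = {'x': 26, 'key': 49, 'item': 85}
mapping['x'] = 139  # -> mapping = {'x': 139, 'key': 49, 'item': 85}
value = mapping['x']  # -> value = 139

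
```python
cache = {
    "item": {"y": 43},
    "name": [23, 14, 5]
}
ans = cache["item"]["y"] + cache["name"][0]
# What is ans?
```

Trace (tracking ans):
cache = {'item': {'y': 43}, 'name': [23, 14, 5]}  # -> cache = {'item': {'y': 43}, 'name': [23, 14, 5]}
ans = cache['item']['y'] + cache['name'][0]  # -> ans = 66

Answer: 66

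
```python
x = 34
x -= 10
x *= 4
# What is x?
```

Trace (tracking x):
x = 34  # -> x = 34
x -= 10  # -> x = 24
x *= 4  # -> x = 96

Answer: 96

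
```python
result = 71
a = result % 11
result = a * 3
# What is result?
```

Answer: 15

Derivation:
Trace (tracking result):
result = 71  # -> result = 71
a = result % 11  # -> a = 5
result = a * 3  # -> result = 15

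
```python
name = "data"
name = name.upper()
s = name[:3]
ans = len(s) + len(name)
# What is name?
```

Trace (tracking name):
name = 'data'  # -> name = 'data'
name = name.upper()  # -> name = 'DATA'
s = name[:3]  # -> s = 'DAT'
ans = len(s) + len(name)  # -> ans = 7

Answer: 'DATA'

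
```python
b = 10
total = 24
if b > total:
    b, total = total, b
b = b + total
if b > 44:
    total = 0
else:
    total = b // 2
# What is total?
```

Answer: 17

Derivation:
Trace (tracking total):
b = 10  # -> b = 10
total = 24  # -> total = 24
if b > total:  # condition is False
b = b + total  # -> b = 34
if b > 44:  # condition is False
else:
    total = b // 2  # -> total = 17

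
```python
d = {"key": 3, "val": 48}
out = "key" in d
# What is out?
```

Answer: True

Derivation:
Trace (tracking out):
d = {'key': 3, 'val': 48}  # -> d = {'key': 3, 'val': 48}
out = 'key' in d  # -> out = True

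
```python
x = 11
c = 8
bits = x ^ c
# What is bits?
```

Trace (tracking bits):
x = 11  # -> x = 11
c = 8  # -> c = 8
bits = x ^ c  # -> bits = 3

Answer: 3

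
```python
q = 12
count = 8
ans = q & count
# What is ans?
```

Trace (tracking ans):
q = 12  # -> q = 12
count = 8  # -> count = 8
ans = q & count  # -> ans = 8

Answer: 8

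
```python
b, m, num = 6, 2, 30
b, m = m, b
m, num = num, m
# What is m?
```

Answer: 30

Derivation:
Trace (tracking m):
b, m, num = (6, 2, 30)  # -> b = 6, m = 2, num = 30
b, m = (m, b)  # -> b = 2, m = 6
m, num = (num, m)  # -> m = 30, num = 6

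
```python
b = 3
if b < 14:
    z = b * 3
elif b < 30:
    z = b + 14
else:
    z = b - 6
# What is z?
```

Trace (tracking z):
b = 3  # -> b = 3
if b < 14:  # condition is True
    z = b * 3  # -> z = 9

Answer: 9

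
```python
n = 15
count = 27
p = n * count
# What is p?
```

Answer: 405

Derivation:
Trace (tracking p):
n = 15  # -> n = 15
count = 27  # -> count = 27
p = n * count  # -> p = 405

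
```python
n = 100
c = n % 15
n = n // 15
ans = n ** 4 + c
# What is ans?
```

Answer: 1306

Derivation:
Trace (tracking ans):
n = 100  # -> n = 100
c = n % 15  # -> c = 10
n = n // 15  # -> n = 6
ans = n ** 4 + c  # -> ans = 1306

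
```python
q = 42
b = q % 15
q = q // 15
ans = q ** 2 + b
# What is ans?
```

Trace (tracking ans):
q = 42  # -> q = 42
b = q % 15  # -> b = 12
q = q // 15  # -> q = 2
ans = q ** 2 + b  # -> ans = 16

Answer: 16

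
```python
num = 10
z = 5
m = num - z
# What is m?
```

Trace (tracking m):
num = 10  # -> num = 10
z = 5  # -> z = 5
m = num - z  # -> m = 5

Answer: 5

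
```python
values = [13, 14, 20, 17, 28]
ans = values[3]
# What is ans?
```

Answer: 17

Derivation:
Trace (tracking ans):
values = [13, 14, 20, 17, 28]  # -> values = [13, 14, 20, 17, 28]
ans = values[3]  # -> ans = 17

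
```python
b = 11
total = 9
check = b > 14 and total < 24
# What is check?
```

Answer: False

Derivation:
Trace (tracking check):
b = 11  # -> b = 11
total = 9  # -> total = 9
check = b > 14 and total < 24  # -> check = False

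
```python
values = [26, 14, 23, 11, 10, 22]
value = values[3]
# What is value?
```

Answer: 11

Derivation:
Trace (tracking value):
values = [26, 14, 23, 11, 10, 22]  # -> values = [26, 14, 23, 11, 10, 22]
value = values[3]  # -> value = 11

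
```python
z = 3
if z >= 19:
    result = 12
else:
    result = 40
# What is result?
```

Trace (tracking result):
z = 3  # -> z = 3
if z >= 19:  # condition is False
else:
    result = 40  # -> result = 40

Answer: 40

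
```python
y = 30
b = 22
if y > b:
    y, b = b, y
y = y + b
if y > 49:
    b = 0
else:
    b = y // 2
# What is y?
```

Trace (tracking y):
y = 30  # -> y = 30
b = 22  # -> b = 22
if y > b:  # condition is True
    y, b = (b, y)  # -> y = 22, b = 30
y = y + b  # -> y = 52
if y > 49:  # condition is True
    b = 0  # -> b = 0

Answer: 52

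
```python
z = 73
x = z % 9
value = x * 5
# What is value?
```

Trace (tracking value):
z = 73  # -> z = 73
x = z % 9  # -> x = 1
value = x * 5  # -> value = 5

Answer: 5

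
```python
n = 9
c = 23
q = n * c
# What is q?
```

Answer: 207

Derivation:
Trace (tracking q):
n = 9  # -> n = 9
c = 23  # -> c = 23
q = n * c  # -> q = 207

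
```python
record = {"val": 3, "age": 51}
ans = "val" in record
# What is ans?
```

Answer: True

Derivation:
Trace (tracking ans):
record = {'val': 3, 'age': 51}  # -> record = {'val': 3, 'age': 51}
ans = 'val' in record  # -> ans = True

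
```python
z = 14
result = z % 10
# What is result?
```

Trace (tracking result):
z = 14  # -> z = 14
result = z % 10  # -> result = 4

Answer: 4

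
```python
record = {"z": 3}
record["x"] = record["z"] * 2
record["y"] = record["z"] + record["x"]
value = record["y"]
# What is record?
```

Answer: {'z': 3, 'x': 6, 'y': 9}

Derivation:
Trace (tracking record):
record = {'z': 3}  # -> record = {'z': 3}
record['x'] = record['z'] * 2  # -> record = {'z': 3, 'x': 6}
record['y'] = record['z'] + record['x']  # -> record = {'z': 3, 'x': 6, 'y': 9}
value = record['y']  # -> value = 9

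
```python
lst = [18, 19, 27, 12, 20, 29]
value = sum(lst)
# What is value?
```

Answer: 125

Derivation:
Trace (tracking value):
lst = [18, 19, 27, 12, 20, 29]  # -> lst = [18, 19, 27, 12, 20, 29]
value = sum(lst)  # -> value = 125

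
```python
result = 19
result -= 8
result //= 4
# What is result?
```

Answer: 2

Derivation:
Trace (tracking result):
result = 19  # -> result = 19
result -= 8  # -> result = 11
result //= 4  # -> result = 2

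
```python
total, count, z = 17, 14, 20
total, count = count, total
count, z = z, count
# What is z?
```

Trace (tracking z):
total, count, z = (17, 14, 20)  # -> total = 17, count = 14, z = 20
total, count = (count, total)  # -> total = 14, count = 17
count, z = (z, count)  # -> count = 20, z = 17

Answer: 17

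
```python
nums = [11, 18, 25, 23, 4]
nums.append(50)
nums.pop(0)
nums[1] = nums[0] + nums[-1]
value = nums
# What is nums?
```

Answer: [18, 68, 23, 4, 50]

Derivation:
Trace (tracking nums):
nums = [11, 18, 25, 23, 4]  # -> nums = [11, 18, 25, 23, 4]
nums.append(50)  # -> nums = [11, 18, 25, 23, 4, 50]
nums.pop(0)  # -> nums = [18, 25, 23, 4, 50]
nums[1] = nums[0] + nums[-1]  # -> nums = [18, 68, 23, 4, 50]
value = nums  # -> value = [18, 68, 23, 4, 50]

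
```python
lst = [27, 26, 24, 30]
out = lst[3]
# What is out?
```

Trace (tracking out):
lst = [27, 26, 24, 30]  # -> lst = [27, 26, 24, 30]
out = lst[3]  # -> out = 30

Answer: 30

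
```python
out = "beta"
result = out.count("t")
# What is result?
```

Answer: 1

Derivation:
Trace (tracking result):
out = 'beta'  # -> out = 'beta'
result = out.count('t')  # -> result = 1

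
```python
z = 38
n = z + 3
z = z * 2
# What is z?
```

Trace (tracking z):
z = 38  # -> z = 38
n = z + 3  # -> n = 41
z = z * 2  # -> z = 76

Answer: 76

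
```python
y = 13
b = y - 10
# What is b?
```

Trace (tracking b):
y = 13  # -> y = 13
b = y - 10  # -> b = 3

Answer: 3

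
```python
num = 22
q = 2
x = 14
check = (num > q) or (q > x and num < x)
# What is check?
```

Answer: True

Derivation:
Trace (tracking check):
num = 22  # -> num = 22
q = 2  # -> q = 2
x = 14  # -> x = 14
check = num > q or (q > x and num < x)  # -> check = True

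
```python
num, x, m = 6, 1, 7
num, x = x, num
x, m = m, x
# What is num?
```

Trace (tracking num):
num, x, m = (6, 1, 7)  # -> num = 6, x = 1, m = 7
num, x = (x, num)  # -> num = 1, x = 6
x, m = (m, x)  # -> x = 7, m = 6

Answer: 1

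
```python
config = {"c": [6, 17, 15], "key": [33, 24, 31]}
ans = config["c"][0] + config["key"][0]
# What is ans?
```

Answer: 39

Derivation:
Trace (tracking ans):
config = {'c': [6, 17, 15], 'key': [33, 24, 31]}  # -> config = {'c': [6, 17, 15], 'key': [33, 24, 31]}
ans = config['c'][0] + config['key'][0]  # -> ans = 39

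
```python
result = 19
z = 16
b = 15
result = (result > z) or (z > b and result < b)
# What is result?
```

Trace (tracking result):
result = 19  # -> result = 19
z = 16  # -> z = 16
b = 15  # -> b = 15
result = result > z or (z > b and result < b)  # -> result = True

Answer: True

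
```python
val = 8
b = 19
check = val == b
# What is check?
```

Answer: False

Derivation:
Trace (tracking check):
val = 8  # -> val = 8
b = 19  # -> b = 19
check = val == b  # -> check = False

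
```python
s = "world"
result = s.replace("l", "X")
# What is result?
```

Answer: 'worXd'

Derivation:
Trace (tracking result):
s = 'world'  # -> s = 'world'
result = s.replace('l', 'X')  # -> result = 'worXd'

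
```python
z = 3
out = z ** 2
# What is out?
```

Trace (tracking out):
z = 3  # -> z = 3
out = z ** 2  # -> out = 9

Answer: 9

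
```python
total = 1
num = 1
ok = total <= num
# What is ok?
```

Trace (tracking ok):
total = 1  # -> total = 1
num = 1  # -> num = 1
ok = total <= num  # -> ok = True

Answer: True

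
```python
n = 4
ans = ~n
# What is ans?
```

Answer: -5

Derivation:
Trace (tracking ans):
n = 4  # -> n = 4
ans = ~n  # -> ans = -5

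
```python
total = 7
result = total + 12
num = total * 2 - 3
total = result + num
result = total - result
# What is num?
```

Trace (tracking num):
total = 7  # -> total = 7
result = total + 12  # -> result = 19
num = total * 2 - 3  # -> num = 11
total = result + num  # -> total = 30
result = total - result  # -> result = 11

Answer: 11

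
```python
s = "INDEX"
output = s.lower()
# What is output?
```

Answer: 'index'

Derivation:
Trace (tracking output):
s = 'INDEX'  # -> s = 'INDEX'
output = s.lower()  # -> output = 'index'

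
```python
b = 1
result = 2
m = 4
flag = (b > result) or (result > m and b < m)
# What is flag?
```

Answer: False

Derivation:
Trace (tracking flag):
b = 1  # -> b = 1
result = 2  # -> result = 2
m = 4  # -> m = 4
flag = b > result or (result > m and b < m)  # -> flag = False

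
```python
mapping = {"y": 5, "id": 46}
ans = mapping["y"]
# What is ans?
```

Trace (tracking ans):
mapping = {'y': 5, 'id': 46}  # -> mapping = {'y': 5, 'id': 46}
ans = mapping['y']  # -> ans = 5

Answer: 5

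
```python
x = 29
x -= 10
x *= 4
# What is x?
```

Answer: 76

Derivation:
Trace (tracking x):
x = 29  # -> x = 29
x -= 10  # -> x = 19
x *= 4  # -> x = 76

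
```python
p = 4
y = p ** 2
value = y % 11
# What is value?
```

Answer: 5

Derivation:
Trace (tracking value):
p = 4  # -> p = 4
y = p ** 2  # -> y = 16
value = y % 11  # -> value = 5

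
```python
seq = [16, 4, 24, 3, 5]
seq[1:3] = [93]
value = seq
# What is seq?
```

Answer: [16, 93, 3, 5]

Derivation:
Trace (tracking seq):
seq = [16, 4, 24, 3, 5]  # -> seq = [16, 4, 24, 3, 5]
seq[1:3] = [93]  # -> seq = [16, 93, 3, 5]
value = seq  # -> value = [16, 93, 3, 5]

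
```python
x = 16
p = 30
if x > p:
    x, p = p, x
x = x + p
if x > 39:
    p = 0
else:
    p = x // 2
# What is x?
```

Answer: 46

Derivation:
Trace (tracking x):
x = 16  # -> x = 16
p = 30  # -> p = 30
if x > p:  # condition is False
x = x + p  # -> x = 46
if x > 39:  # condition is True
    p = 0  # -> p = 0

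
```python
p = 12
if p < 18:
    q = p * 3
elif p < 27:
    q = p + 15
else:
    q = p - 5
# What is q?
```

Answer: 36

Derivation:
Trace (tracking q):
p = 12  # -> p = 12
if p < 18:  # condition is True
    q = p * 3  # -> q = 36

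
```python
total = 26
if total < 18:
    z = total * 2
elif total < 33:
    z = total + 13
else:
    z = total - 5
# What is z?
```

Trace (tracking z):
total = 26  # -> total = 26
if total < 18:  # condition is False
elif total < 33:  # condition is True
    z = total + 13  # -> z = 39

Answer: 39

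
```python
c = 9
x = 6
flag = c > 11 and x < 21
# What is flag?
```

Answer: False

Derivation:
Trace (tracking flag):
c = 9  # -> c = 9
x = 6  # -> x = 6
flag = c > 11 and x < 21  # -> flag = False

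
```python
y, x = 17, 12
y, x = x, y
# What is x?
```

Trace (tracking x):
y, x = (17, 12)  # -> y = 17, x = 12
y, x = (x, y)  # -> y = 12, x = 17

Answer: 17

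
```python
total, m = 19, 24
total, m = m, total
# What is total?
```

Trace (tracking total):
total, m = (19, 24)  # -> total = 19, m = 24
total, m = (m, total)  # -> total = 24, m = 19

Answer: 24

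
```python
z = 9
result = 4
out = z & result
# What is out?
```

Answer: 0

Derivation:
Trace (tracking out):
z = 9  # -> z = 9
result = 4  # -> result = 4
out = z & result  # -> out = 0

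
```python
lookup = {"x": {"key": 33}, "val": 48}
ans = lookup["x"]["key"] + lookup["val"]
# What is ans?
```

Trace (tracking ans):
lookup = {'x': {'key': 33}, 'val': 48}  # -> lookup = {'x': {'key': 33}, 'val': 48}
ans = lookup['x']['key'] + lookup['val']  # -> ans = 81

Answer: 81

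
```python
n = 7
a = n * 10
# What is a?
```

Trace (tracking a):
n = 7  # -> n = 7
a = n * 10  # -> a = 70

Answer: 70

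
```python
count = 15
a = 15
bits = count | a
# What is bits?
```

Trace (tracking bits):
count = 15  # -> count = 15
a = 15  # -> a = 15
bits = count | a  # -> bits = 15

Answer: 15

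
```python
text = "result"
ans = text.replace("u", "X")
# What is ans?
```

Trace (tracking ans):
text = 'result'  # -> text = 'result'
ans = text.replace('u', 'X')  # -> ans = 'resXlt'

Answer: 'resXlt'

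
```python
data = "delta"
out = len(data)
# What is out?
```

Answer: 5

Derivation:
Trace (tracking out):
data = 'delta'  # -> data = 'delta'
out = len(data)  # -> out = 5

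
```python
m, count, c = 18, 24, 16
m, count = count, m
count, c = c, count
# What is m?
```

Answer: 24

Derivation:
Trace (tracking m):
m, count, c = (18, 24, 16)  # -> m = 18, count = 24, c = 16
m, count = (count, m)  # -> m = 24, count = 18
count, c = (c, count)  # -> count = 16, c = 18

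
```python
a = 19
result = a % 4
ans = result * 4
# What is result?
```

Answer: 3

Derivation:
Trace (tracking result):
a = 19  # -> a = 19
result = a % 4  # -> result = 3
ans = result * 4  # -> ans = 12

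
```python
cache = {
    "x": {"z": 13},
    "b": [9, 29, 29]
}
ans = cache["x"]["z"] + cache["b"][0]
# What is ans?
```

Answer: 22

Derivation:
Trace (tracking ans):
cache = {'x': {'z': 13}, 'b': [9, 29, 29]}  # -> cache = {'x': {'z': 13}, 'b': [9, 29, 29]}
ans = cache['x']['z'] + cache['b'][0]  # -> ans = 22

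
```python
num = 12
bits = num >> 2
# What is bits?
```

Trace (tracking bits):
num = 12  # -> num = 12
bits = num >> 2  # -> bits = 3

Answer: 3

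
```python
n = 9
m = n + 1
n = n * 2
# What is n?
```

Trace (tracking n):
n = 9  # -> n = 9
m = n + 1  # -> m = 10
n = n * 2  # -> n = 18

Answer: 18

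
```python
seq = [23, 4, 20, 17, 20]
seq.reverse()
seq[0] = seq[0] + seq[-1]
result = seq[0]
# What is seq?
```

Answer: [43, 17, 20, 4, 23]

Derivation:
Trace (tracking seq):
seq = [23, 4, 20, 17, 20]  # -> seq = [23, 4, 20, 17, 20]
seq.reverse()  # -> seq = [20, 17, 20, 4, 23]
seq[0] = seq[0] + seq[-1]  # -> seq = [43, 17, 20, 4, 23]
result = seq[0]  # -> result = 43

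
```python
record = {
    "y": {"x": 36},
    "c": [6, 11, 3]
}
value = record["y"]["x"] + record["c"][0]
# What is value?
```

Answer: 42

Derivation:
Trace (tracking value):
record = {'y': {'x': 36}, 'c': [6, 11, 3]}  # -> record = {'y': {'x': 36}, 'c': [6, 11, 3]}
value = record['y']['x'] + record['c'][0]  # -> value = 42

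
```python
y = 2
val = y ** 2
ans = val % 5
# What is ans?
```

Trace (tracking ans):
y = 2  # -> y = 2
val = y ** 2  # -> val = 4
ans = val % 5  # -> ans = 4

Answer: 4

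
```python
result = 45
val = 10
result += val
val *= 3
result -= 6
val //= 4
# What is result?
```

Trace (tracking result):
result = 45  # -> result = 45
val = 10  # -> val = 10
result += val  # -> result = 55
val *= 3  # -> val = 30
result -= 6  # -> result = 49
val //= 4  # -> val = 7

Answer: 49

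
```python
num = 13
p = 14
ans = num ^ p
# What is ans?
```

Answer: 3

Derivation:
Trace (tracking ans):
num = 13  # -> num = 13
p = 14  # -> p = 14
ans = num ^ p  # -> ans = 3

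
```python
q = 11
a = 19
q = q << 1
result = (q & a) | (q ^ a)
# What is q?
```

Trace (tracking q):
q = 11  # -> q = 11
a = 19  # -> a = 19
q = q << 1  # -> q = 22
result = q & a | q ^ a  # -> result = 23

Answer: 22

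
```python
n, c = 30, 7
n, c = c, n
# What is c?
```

Trace (tracking c):
n, c = (30, 7)  # -> n = 30, c = 7
n, c = (c, n)  # -> n = 7, c = 30

Answer: 30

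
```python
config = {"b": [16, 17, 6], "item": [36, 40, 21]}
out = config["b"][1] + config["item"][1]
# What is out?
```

Answer: 57

Derivation:
Trace (tracking out):
config = {'b': [16, 17, 6], 'item': [36, 40, 21]}  # -> config = {'b': [16, 17, 6], 'item': [36, 40, 21]}
out = config['b'][1] + config['item'][1]  # -> out = 57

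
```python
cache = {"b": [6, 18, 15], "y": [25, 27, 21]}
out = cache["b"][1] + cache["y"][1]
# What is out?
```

Trace (tracking out):
cache = {'b': [6, 18, 15], 'y': [25, 27, 21]}  # -> cache = {'b': [6, 18, 15], 'y': [25, 27, 21]}
out = cache['b'][1] + cache['y'][1]  # -> out = 45

Answer: 45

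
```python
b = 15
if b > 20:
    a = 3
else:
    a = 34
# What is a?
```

Trace (tracking a):
b = 15  # -> b = 15
if b > 20:  # condition is False
else:
    a = 34  # -> a = 34

Answer: 34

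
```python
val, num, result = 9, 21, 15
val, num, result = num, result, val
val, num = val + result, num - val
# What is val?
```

Answer: 30

Derivation:
Trace (tracking val):
val, num, result = (9, 21, 15)  # -> val = 9, num = 21, result = 15
val, num, result = (num, result, val)  # -> val = 21, num = 15, result = 9
val, num = (val + result, num - val)  # -> val = 30, num = -6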